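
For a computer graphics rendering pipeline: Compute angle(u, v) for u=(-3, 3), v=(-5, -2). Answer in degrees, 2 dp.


u.v = 9, |u| = sqrt(18) = 4.2426, |v| = sqrt(29) = 5.3852
cos(theta) = u.v/(|u||v|) = 9/sqrt(522) = 0.393919
theta = acos(0.393919) = 66.8 degrees

66.8 degrees


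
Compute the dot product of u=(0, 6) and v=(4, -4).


u . v = u_x*v_x + u_y*v_y = 0*4 + 6*(-4)
= 0 + (-24) = -24

-24


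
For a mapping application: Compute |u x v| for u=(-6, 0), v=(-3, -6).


|u x v| = |(-6)*(-6) - 0*(-3)|
= |36 - 0| = 36

36


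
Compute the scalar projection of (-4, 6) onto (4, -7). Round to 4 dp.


u.v = -58, |v| = sqrt(65) = 8.0623
Scalar projection = u.v / |v| = -58 / sqrt(65) = -7.194

-7.194


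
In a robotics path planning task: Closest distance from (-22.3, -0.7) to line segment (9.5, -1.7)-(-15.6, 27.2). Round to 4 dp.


Project P onto AB: t = 0.5645 (clamped to [0,1])
Closest point on segment: (-4.6683, 14.6133)
Distance: 23.3532

23.3532


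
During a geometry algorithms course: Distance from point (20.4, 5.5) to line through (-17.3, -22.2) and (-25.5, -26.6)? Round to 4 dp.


|cross product| = 61.26
|line direction| = sqrt(86.6) = 9.3059
Distance = 61.26/sqrt(86.6) = 6.5829

6.5829


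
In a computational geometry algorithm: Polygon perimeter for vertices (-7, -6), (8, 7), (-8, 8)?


Sides: (-7, -6)->(8, 7): sqrt(394) = 19.849433, (8, 7)->(-8, 8): sqrt(257) = 16.03122, (-8, 8)->(-7, -6): sqrt(197) = 14.035669
Sum = 49.916322
Perimeter = 49.9163

49.9163


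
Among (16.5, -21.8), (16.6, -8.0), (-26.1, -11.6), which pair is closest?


d(P0,P1) = 13.8004, d(P0,P2) = 43.8041, d(P1,P2) = 42.8515
Closest: P0 and P1

Closest pair: (16.5, -21.8) and (16.6, -8.0), distance = 13.8004


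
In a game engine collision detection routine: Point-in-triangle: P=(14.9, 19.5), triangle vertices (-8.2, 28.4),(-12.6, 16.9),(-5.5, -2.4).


Cross products: AB x AP = 304.81, BC x BP = 549.21, CA x CP = -687.45
All same sign? no

No, outside


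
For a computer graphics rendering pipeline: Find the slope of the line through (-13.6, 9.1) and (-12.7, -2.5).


slope = (y2-y1)/(x2-x1) = ((-2.5)-9.1)/((-12.7)-(-13.6)) = (-11.6)/0.9 = -12.8889

-12.8889


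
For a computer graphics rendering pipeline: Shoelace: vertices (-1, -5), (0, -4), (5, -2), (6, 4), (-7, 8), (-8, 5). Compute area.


Shoelace sum: ((-1)*(-4) - 0*(-5)) + (0*(-2) - 5*(-4)) + (5*4 - 6*(-2)) + (6*8 - (-7)*4) + ((-7)*5 - (-8)*8) + ((-8)*(-5) - (-1)*5)
= 206
Area = |206|/2 = 103

103


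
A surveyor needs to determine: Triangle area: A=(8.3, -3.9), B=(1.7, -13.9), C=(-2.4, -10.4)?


Area = |x_A(y_B-y_C) + x_B(y_C-y_A) + x_C(y_A-y_B)|/2
= |(-29.05) + (-11.05) + (-24)|/2
= 64.1/2 = 32.05

32.05


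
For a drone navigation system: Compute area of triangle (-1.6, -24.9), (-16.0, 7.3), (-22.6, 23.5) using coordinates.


Area = |x_A(y_B-y_C) + x_B(y_C-y_A) + x_C(y_A-y_B)|/2
= |25.92 + (-774.4) + 727.72|/2
= 20.76/2 = 10.38

10.38


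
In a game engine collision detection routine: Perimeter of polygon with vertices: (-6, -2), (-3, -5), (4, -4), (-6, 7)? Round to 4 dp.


Sides: (-6, -2)->(-3, -5): sqrt(18) = 4.242641, (-3, -5)->(4, -4): sqrt(50) = 7.071068, (4, -4)->(-6, 7): sqrt(221) = 14.866069, (-6, 7)->(-6, -2): sqrt(81) = 9
Sum = 35.179778
Perimeter = 35.1798

35.1798


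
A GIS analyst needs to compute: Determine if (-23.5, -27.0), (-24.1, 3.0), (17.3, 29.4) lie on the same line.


Cross product: ((-24.1)-(-23.5))*(29.4-(-27)) - (3-(-27))*(17.3-(-23.5))
= -1257.84

No, not collinear


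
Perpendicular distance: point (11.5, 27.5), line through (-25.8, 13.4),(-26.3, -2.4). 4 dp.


|cross product| = 582.29
|line direction| = sqrt(249.89) = 15.8079
Distance = 582.29/sqrt(249.89) = 36.8354

36.8354


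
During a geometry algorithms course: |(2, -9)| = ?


|u| = sqrt(2^2 + (-9)^2) = sqrt(85) = 9.2195

9.2195


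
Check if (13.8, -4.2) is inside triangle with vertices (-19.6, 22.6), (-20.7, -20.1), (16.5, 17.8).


Cross products: AB x AP = 1455.66, BC x BP = -716.07, CA x CP = 807.16
All same sign? no

No, outside


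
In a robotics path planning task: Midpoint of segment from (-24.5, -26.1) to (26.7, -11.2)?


M = (((-24.5)+26.7)/2, ((-26.1)+(-11.2))/2)
= (1.1, -18.65)

(1.1, -18.65)


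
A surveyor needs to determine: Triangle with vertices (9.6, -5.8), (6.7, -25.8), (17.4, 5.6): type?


Side lengths squared: AB^2=408.41, BC^2=1100.45, CA^2=190.8
Sorted: [190.8, 408.41, 1100.45]
By sides: Scalene, By angles: Obtuse

Scalene, Obtuse


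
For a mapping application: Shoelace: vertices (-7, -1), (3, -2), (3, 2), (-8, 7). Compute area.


Shoelace sum: ((-7)*(-2) - 3*(-1)) + (3*2 - 3*(-2)) + (3*7 - (-8)*2) + ((-8)*(-1) - (-7)*7)
= 123
Area = |123|/2 = 61.5

61.5


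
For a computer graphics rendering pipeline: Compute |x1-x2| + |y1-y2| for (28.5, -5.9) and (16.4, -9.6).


|28.5-16.4| + |(-5.9)-(-9.6)| = 12.1 + 3.7 = 15.8

15.8


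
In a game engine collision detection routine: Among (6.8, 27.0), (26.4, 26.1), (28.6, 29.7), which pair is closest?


d(P0,P1) = 19.6207, d(P0,P2) = 21.9666, d(P1,P2) = 4.219
Closest: P1 and P2

Closest pair: (26.4, 26.1) and (28.6, 29.7), distance = 4.219


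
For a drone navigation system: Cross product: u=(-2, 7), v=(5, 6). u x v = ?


u x v = u_x*v_y - u_y*v_x = (-2)*6 - 7*5
= (-12) - 35 = -47

-47


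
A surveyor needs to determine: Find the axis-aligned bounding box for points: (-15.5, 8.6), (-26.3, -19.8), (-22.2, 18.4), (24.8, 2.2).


x range: [-26.3, 24.8]
y range: [-19.8, 18.4]
Bounding box: (-26.3,-19.8) to (24.8,18.4)

(-26.3,-19.8) to (24.8,18.4)


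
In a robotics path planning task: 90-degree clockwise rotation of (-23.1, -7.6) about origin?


90° CW: (x,y) -> (y, -x)
(-23.1,-7.6) -> (-7.6, 23.1)

(-7.6, 23.1)


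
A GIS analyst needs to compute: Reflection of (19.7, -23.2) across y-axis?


Reflection over y-axis: (x,y) -> (-x,y)
(19.7, -23.2) -> (-19.7, -23.2)

(-19.7, -23.2)


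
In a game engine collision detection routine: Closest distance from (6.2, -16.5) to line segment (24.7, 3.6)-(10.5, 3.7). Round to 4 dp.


Project P onto AB: t = 1 (clamped to [0,1])
Closest point on segment: (10.5, 3.7)
Distance: 20.6526

20.6526


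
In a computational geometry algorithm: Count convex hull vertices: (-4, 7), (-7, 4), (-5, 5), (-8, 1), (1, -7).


Convex hull vertices (CCW): (-8, 1), (1, -7), (-4, 7), (-7, 4)
Count = 4

4


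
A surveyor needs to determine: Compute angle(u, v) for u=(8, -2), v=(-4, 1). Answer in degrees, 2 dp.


u.v = -34, |u| = sqrt(68) = 8.2462, |v| = sqrt(17) = 4.1231
cos(theta) = u.v/(|u||v|) = -34/sqrt(1156) = -1
theta = acos(-1) = 180 degrees

180 degrees


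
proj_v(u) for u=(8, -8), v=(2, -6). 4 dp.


u.v = 64, |v| = sqrt(40) = 6.3246
Scalar projection = u.v / |v| = 64 / sqrt(40) = 10.1193

10.1193


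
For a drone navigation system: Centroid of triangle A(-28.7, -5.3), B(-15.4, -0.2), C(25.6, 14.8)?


Centroid = ((x_A+x_B+x_C)/3, (y_A+y_B+y_C)/3)
= (((-28.7)+(-15.4)+25.6)/3, ((-5.3)+(-0.2)+14.8)/3)
= (-6.1667, 3.1)

(-6.1667, 3.1)


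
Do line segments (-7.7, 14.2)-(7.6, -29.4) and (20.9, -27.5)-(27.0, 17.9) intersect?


Cross products: d1=1552.81, d2=592.23, d3=608.95, d4=1569.53
d1*d2 < 0 and d3*d4 < 0? no

No, they don't intersect


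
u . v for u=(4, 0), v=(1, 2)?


u . v = u_x*v_x + u_y*v_y = 4*1 + 0*2
= 4 + 0 = 4

4


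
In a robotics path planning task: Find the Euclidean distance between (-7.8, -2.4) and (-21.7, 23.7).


dx=-13.9, dy=26.1
d^2 = (-13.9)^2 + 26.1^2 = 874.42
d = sqrt(874.42) = 29.5706

29.5706


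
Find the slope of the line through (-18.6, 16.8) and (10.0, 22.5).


slope = (y2-y1)/(x2-x1) = (22.5-16.8)/(10-(-18.6)) = 5.7/28.6 = 0.1993

0.1993


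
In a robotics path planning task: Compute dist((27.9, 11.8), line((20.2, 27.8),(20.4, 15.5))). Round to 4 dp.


|cross product| = 91.51
|line direction| = sqrt(151.33) = 12.3016
Distance = 91.51/sqrt(151.33) = 7.4389

7.4389


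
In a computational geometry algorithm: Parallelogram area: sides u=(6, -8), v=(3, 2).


|u x v| = |6*2 - (-8)*3|
= |12 - (-24)| = 36

36


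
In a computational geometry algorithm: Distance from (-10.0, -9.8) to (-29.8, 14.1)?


dx=-19.8, dy=23.9
d^2 = (-19.8)^2 + 23.9^2 = 963.25
d = sqrt(963.25) = 31.0363

31.0363


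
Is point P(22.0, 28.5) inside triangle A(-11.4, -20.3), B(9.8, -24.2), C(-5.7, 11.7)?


Cross products: AB x AP = 1164.82, BC x BP = -1254.83, CA x CP = 790.64
All same sign? no

No, outside


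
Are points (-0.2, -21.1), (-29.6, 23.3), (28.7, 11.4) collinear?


Cross product: ((-29.6)-(-0.2))*(11.4-(-21.1)) - (23.3-(-21.1))*(28.7-(-0.2))
= -2238.66

No, not collinear


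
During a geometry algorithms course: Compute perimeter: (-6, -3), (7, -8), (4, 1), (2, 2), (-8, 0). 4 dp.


Sides: (-6, -3)->(7, -8): sqrt(194) = 13.928388, (7, -8)->(4, 1): sqrt(90) = 9.486833, (4, 1)->(2, 2): sqrt(5) = 2.236068, (2, 2)->(-8, 0): sqrt(104) = 10.198039, (-8, 0)->(-6, -3): sqrt(13) = 3.605551
Sum = 39.454879
Perimeter = 39.4549

39.4549


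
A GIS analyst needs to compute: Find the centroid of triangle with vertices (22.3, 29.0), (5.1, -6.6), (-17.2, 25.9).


Centroid = ((x_A+x_B+x_C)/3, (y_A+y_B+y_C)/3)
= ((22.3+5.1+(-17.2))/3, (29+(-6.6)+25.9)/3)
= (3.4, 16.1)

(3.4, 16.1)


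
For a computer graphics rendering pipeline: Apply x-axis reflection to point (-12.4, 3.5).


Reflection over x-axis: (x,y) -> (x,-y)
(-12.4, 3.5) -> (-12.4, -3.5)

(-12.4, -3.5)


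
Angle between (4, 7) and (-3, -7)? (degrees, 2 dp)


u.v = -61, |u| = sqrt(65) = 8.0623, |v| = sqrt(58) = 7.6158
cos(theta) = u.v/(|u||v|) = -61/sqrt(3770) = -0.99348
theta = acos(-0.99348) = 173.45 degrees

173.45 degrees


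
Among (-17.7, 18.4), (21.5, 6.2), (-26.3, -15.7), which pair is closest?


d(P0,P1) = 41.0546, d(P0,P2) = 35.1677, d(P1,P2) = 52.578
Closest: P0 and P2

Closest pair: (-17.7, 18.4) and (-26.3, -15.7), distance = 35.1677


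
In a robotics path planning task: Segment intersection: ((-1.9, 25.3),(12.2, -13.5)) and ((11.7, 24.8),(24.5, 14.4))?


Cross products: d1=-135.04, d2=-485.04, d3=520.63, d4=870.63
d1*d2 < 0 and d3*d4 < 0? no

No, they don't intersect


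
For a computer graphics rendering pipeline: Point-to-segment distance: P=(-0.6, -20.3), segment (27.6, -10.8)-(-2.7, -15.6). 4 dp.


Project P onto AB: t = 0.9564 (clamped to [0,1])
Closest point on segment: (-1.3777, -15.3905)
Distance: 4.9707

4.9707


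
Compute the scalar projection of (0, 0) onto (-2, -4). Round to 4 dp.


u.v = 0, |v| = sqrt(20) = 4.4721
Scalar projection = u.v / |v| = 0 / sqrt(20) = 0

0


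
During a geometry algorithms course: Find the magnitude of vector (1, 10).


|u| = sqrt(1^2 + 10^2) = sqrt(101) = 10.0499

10.0499


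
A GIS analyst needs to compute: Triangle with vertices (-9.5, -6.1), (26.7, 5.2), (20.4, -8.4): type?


Side lengths squared: AB^2=1438.13, BC^2=224.65, CA^2=899.3
Sorted: [224.65, 899.3, 1438.13]
By sides: Scalene, By angles: Obtuse

Scalene, Obtuse


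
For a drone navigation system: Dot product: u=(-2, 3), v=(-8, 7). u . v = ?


u . v = u_x*v_x + u_y*v_y = (-2)*(-8) + 3*7
= 16 + 21 = 37

37


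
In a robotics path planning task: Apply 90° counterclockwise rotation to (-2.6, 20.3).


90° CCW: (x,y) -> (-y, x)
(-2.6,20.3) -> (-20.3, -2.6)

(-20.3, -2.6)


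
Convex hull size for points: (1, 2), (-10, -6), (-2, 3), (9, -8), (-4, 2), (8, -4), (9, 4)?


Convex hull vertices (CCW): (-10, -6), (9, -8), (9, 4), (-2, 3), (-4, 2)
Count = 5

5


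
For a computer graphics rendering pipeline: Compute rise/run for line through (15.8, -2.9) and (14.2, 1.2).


slope = (y2-y1)/(x2-x1) = (1.2-(-2.9))/(14.2-15.8) = 4.1/(-1.6) = -2.5625

-2.5625


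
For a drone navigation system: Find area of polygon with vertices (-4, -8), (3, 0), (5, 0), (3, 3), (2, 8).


Shoelace sum: ((-4)*0 - 3*(-8)) + (3*0 - 5*0) + (5*3 - 3*0) + (3*8 - 2*3) + (2*(-8) - (-4)*8)
= 73
Area = |73|/2 = 36.5

36.5


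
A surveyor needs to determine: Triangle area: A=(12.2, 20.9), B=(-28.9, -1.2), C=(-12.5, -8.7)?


Area = |x_A(y_B-y_C) + x_B(y_C-y_A) + x_C(y_A-y_B)|/2
= |91.5 + 855.44 + (-276.25)|/2
= 670.69/2 = 335.345

335.345


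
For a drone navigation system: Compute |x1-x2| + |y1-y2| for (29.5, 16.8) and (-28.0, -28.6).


|29.5-(-28)| + |16.8-(-28.6)| = 57.5 + 45.4 = 102.9

102.9


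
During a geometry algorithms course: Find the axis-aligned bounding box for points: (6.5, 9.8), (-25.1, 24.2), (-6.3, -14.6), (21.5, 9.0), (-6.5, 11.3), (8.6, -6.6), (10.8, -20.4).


x range: [-25.1, 21.5]
y range: [-20.4, 24.2]
Bounding box: (-25.1,-20.4) to (21.5,24.2)

(-25.1,-20.4) to (21.5,24.2)


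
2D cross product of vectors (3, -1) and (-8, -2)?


u x v = u_x*v_y - u_y*v_x = 3*(-2) - (-1)*(-8)
= (-6) - 8 = -14

-14


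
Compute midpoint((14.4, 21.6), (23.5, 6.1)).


M = ((14.4+23.5)/2, (21.6+6.1)/2)
= (18.95, 13.85)

(18.95, 13.85)


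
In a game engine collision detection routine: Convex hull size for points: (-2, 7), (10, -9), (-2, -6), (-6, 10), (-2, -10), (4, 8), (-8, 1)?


Convex hull vertices (CCW): (-8, 1), (-2, -10), (10, -9), (4, 8), (-6, 10)
Count = 5

5


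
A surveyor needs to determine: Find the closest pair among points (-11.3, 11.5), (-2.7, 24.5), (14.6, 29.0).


d(P0,P1) = 15.5872, d(P0,P2) = 31.258, d(P1,P2) = 17.8757
Closest: P0 and P1

Closest pair: (-11.3, 11.5) and (-2.7, 24.5), distance = 15.5872


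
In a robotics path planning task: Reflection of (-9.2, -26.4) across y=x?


Reflection over y=x: (x,y) -> (y,x)
(-9.2, -26.4) -> (-26.4, -9.2)

(-26.4, -9.2)


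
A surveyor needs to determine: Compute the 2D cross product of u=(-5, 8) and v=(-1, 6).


u x v = u_x*v_y - u_y*v_x = (-5)*6 - 8*(-1)
= (-30) - (-8) = -22

-22


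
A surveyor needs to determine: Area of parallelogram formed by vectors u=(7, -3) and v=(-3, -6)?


|u x v| = |7*(-6) - (-3)*(-3)|
= |(-42) - 9| = 51

51


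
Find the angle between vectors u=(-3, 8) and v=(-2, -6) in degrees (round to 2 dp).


u.v = -42, |u| = sqrt(73) = 8.544, |v| = sqrt(40) = 6.3246
cos(theta) = u.v/(|u||v|) = -42/sqrt(2920) = -0.777245
theta = acos(-0.777245) = 141.01 degrees

141.01 degrees


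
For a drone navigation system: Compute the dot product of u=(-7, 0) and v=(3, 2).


u . v = u_x*v_x + u_y*v_y = (-7)*3 + 0*2
= (-21) + 0 = -21

-21


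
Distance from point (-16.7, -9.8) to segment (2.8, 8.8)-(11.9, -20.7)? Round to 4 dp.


Project P onto AB: t = 0.3895 (clamped to [0,1])
Closest point on segment: (6.3448, -2.6913)
Distance: 24.1163

24.1163


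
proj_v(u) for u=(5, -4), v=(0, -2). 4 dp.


u.v = 8, |v| = sqrt(4) = 2
Scalar projection = u.v / |v| = 8 / sqrt(4) = 4

4


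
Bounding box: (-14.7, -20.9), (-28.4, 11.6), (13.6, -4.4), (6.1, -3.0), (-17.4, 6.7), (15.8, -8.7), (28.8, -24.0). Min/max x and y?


x range: [-28.4, 28.8]
y range: [-24, 11.6]
Bounding box: (-28.4,-24) to (28.8,11.6)

(-28.4,-24) to (28.8,11.6)


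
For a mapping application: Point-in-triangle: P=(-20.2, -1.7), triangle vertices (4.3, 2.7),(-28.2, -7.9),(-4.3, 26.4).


Cross products: AB x AP = -116.7, BC x BP = -126.22, CA x CP = -618.49
All same sign? yes

Yes, inside


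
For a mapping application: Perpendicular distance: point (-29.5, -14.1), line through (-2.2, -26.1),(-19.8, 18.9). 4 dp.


|cross product| = 1017.3
|line direction| = sqrt(2334.76) = 48.3194
Distance = 1017.3/sqrt(2334.76) = 21.0537

21.0537


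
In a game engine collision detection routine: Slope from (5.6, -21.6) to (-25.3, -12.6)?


slope = (y2-y1)/(x2-x1) = ((-12.6)-(-21.6))/((-25.3)-5.6) = 9/(-30.9) = -0.2913

-0.2913


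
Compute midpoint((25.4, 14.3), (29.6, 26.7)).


M = ((25.4+29.6)/2, (14.3+26.7)/2)
= (27.5, 20.5)

(27.5, 20.5)


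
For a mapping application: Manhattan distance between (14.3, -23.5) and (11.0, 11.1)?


|14.3-11| + |(-23.5)-11.1| = 3.3 + 34.6 = 37.9

37.9


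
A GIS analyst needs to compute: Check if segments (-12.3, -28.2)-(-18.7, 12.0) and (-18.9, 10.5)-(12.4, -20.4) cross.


Cross products: d1=-1007.37, d2=53.13, d3=17.64, d4=-1042.86
d1*d2 < 0 and d3*d4 < 0? yes

Yes, they intersect


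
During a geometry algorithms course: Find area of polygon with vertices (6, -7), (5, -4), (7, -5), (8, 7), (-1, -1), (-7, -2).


Shoelace sum: (6*(-4) - 5*(-7)) + (5*(-5) - 7*(-4)) + (7*7 - 8*(-5)) + (8*(-1) - (-1)*7) + ((-1)*(-2) - (-7)*(-1)) + ((-7)*(-7) - 6*(-2))
= 158
Area = |158|/2 = 79

79


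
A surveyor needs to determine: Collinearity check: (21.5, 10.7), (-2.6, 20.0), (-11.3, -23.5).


Cross product: ((-2.6)-21.5)*((-23.5)-10.7) - (20-10.7)*((-11.3)-21.5)
= 1129.26

No, not collinear


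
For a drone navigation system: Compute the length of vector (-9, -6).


|u| = sqrt((-9)^2 + (-6)^2) = sqrt(117) = 10.8167

10.8167


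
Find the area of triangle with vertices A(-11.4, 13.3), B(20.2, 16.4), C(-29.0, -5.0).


Area = |x_A(y_B-y_C) + x_B(y_C-y_A) + x_C(y_A-y_B)|/2
= |(-243.96) + (-369.66) + 89.9|/2
= 523.72/2 = 261.86

261.86


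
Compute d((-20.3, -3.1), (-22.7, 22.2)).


dx=-2.4, dy=25.3
d^2 = (-2.4)^2 + 25.3^2 = 645.85
d = sqrt(645.85) = 25.4136

25.4136


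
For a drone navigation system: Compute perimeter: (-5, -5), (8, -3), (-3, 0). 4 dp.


Sides: (-5, -5)->(8, -3): sqrt(173) = 13.152946, (8, -3)->(-3, 0): sqrt(130) = 11.401754, (-3, 0)->(-5, -5): sqrt(29) = 5.385165
Sum = 29.939865
Perimeter = 29.9399

29.9399


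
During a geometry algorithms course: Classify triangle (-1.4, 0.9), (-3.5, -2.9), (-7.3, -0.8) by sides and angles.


Side lengths squared: AB^2=18.85, BC^2=18.85, CA^2=37.7
Sorted: [18.85, 18.85, 37.7]
By sides: Isosceles, By angles: Right

Isosceles, Right


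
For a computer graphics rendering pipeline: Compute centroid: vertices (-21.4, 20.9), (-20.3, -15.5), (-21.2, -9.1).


Centroid = ((x_A+x_B+x_C)/3, (y_A+y_B+y_C)/3)
= (((-21.4)+(-20.3)+(-21.2))/3, (20.9+(-15.5)+(-9.1))/3)
= (-20.9667, -1.2333)

(-20.9667, -1.2333)


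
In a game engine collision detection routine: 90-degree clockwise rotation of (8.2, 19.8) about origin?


90° CW: (x,y) -> (y, -x)
(8.2,19.8) -> (19.8, -8.2)

(19.8, -8.2)


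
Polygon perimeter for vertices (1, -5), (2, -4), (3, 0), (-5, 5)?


Sides: (1, -5)->(2, -4): sqrt(2) = 1.414214, (2, -4)->(3, 0): sqrt(17) = 4.123106, (3, 0)->(-5, 5): sqrt(89) = 9.433981, (-5, 5)->(1, -5): sqrt(136) = 11.661904
Sum = 26.633205
Perimeter = 26.6332

26.6332


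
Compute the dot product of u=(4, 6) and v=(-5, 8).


u . v = u_x*v_x + u_y*v_y = 4*(-5) + 6*8
= (-20) + 48 = 28

28


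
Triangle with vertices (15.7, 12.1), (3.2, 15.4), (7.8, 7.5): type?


Side lengths squared: AB^2=167.14, BC^2=83.57, CA^2=83.57
Sorted: [83.57, 83.57, 167.14]
By sides: Isosceles, By angles: Right

Isosceles, Right


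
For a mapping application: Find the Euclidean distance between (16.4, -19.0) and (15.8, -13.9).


dx=-0.6, dy=5.1
d^2 = (-0.6)^2 + 5.1^2 = 26.37
d = sqrt(26.37) = 5.1352

5.1352


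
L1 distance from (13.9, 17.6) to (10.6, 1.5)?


|13.9-10.6| + |17.6-1.5| = 3.3 + 16.1 = 19.4

19.4


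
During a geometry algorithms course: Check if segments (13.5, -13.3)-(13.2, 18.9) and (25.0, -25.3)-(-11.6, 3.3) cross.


Cross products: d1=-110.3, d2=-1280.24, d3=-366.7, d4=803.24
d1*d2 < 0 and d3*d4 < 0? no

No, they don't intersect


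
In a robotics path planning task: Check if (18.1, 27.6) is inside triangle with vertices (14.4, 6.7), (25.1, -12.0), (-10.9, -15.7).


Cross products: AB x AP = 292.82, BC x BP = -1451.5, CA x CP = 445.89
All same sign? no

No, outside


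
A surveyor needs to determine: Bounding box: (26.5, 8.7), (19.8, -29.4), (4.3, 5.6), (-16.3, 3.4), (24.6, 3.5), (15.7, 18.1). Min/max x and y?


x range: [-16.3, 26.5]
y range: [-29.4, 18.1]
Bounding box: (-16.3,-29.4) to (26.5,18.1)

(-16.3,-29.4) to (26.5,18.1)


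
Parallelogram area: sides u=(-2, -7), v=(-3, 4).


|u x v| = |(-2)*4 - (-7)*(-3)|
= |(-8) - 21| = 29

29


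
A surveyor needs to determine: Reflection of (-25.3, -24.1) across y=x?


Reflection over y=x: (x,y) -> (y,x)
(-25.3, -24.1) -> (-24.1, -25.3)

(-24.1, -25.3)


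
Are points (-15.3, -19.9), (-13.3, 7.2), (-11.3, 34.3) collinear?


Cross product: ((-13.3)-(-15.3))*(34.3-(-19.9)) - (7.2-(-19.9))*((-11.3)-(-15.3))
= 0

Yes, collinear


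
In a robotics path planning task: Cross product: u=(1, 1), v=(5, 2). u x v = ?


u x v = u_x*v_y - u_y*v_x = 1*2 - 1*5
= 2 - 5 = -3

-3


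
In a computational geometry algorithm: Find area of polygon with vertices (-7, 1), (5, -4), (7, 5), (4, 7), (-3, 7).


Shoelace sum: ((-7)*(-4) - 5*1) + (5*5 - 7*(-4)) + (7*7 - 4*5) + (4*7 - (-3)*7) + ((-3)*1 - (-7)*7)
= 200
Area = |200|/2 = 100

100


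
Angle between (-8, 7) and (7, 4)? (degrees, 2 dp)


u.v = -28, |u| = sqrt(113) = 10.6301, |v| = sqrt(65) = 8.0623
cos(theta) = u.v/(|u||v|) = -28/sqrt(7345) = -0.32671
theta = acos(-0.32671) = 109.07 degrees

109.07 degrees


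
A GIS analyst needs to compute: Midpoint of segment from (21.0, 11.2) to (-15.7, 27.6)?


M = ((21+(-15.7))/2, (11.2+27.6)/2)
= (2.65, 19.4)

(2.65, 19.4)


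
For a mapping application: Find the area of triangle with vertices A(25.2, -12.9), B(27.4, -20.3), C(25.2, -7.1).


Area = |x_A(y_B-y_C) + x_B(y_C-y_A) + x_C(y_A-y_B)|/2
= |(-332.64) + 158.92 + 186.48|/2
= 12.76/2 = 6.38

6.38


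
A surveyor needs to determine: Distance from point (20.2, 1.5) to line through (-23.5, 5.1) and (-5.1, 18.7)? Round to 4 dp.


|cross product| = 660.56
|line direction| = sqrt(523.52) = 22.8806
Distance = 660.56/sqrt(523.52) = 28.8699

28.8699


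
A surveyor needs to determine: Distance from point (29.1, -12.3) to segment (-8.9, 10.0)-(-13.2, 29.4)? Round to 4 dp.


Project P onto AB: t = 0 (clamped to [0,1])
Closest point on segment: (-8.9, 10)
Distance: 44.0601

44.0601


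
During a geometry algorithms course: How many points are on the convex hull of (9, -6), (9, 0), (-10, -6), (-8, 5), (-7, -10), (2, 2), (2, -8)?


Convex hull vertices (CCW): (-10, -6), (-7, -10), (2, -8), (9, -6), (9, 0), (-8, 5)
Count = 6

6


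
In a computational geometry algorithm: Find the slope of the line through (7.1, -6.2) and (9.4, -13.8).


slope = (y2-y1)/(x2-x1) = ((-13.8)-(-6.2))/(9.4-7.1) = (-7.6)/2.3 = -3.3043

-3.3043


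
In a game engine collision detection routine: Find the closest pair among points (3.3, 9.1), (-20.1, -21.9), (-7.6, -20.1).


d(P0,P1) = 38.8402, d(P0,P2) = 31.1681, d(P1,P2) = 12.6289
Closest: P1 and P2

Closest pair: (-20.1, -21.9) and (-7.6, -20.1), distance = 12.6289


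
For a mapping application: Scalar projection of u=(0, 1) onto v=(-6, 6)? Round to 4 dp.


u.v = 6, |v| = sqrt(72) = 8.4853
Scalar projection = u.v / |v| = 6 / sqrt(72) = 0.7071

0.7071


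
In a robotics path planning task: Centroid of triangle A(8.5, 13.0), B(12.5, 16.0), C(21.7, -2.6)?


Centroid = ((x_A+x_B+x_C)/3, (y_A+y_B+y_C)/3)
= ((8.5+12.5+21.7)/3, (13+16+(-2.6))/3)
= (14.2333, 8.8)

(14.2333, 8.8)


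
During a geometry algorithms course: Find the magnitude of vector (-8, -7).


|u| = sqrt((-8)^2 + (-7)^2) = sqrt(113) = 10.6301

10.6301


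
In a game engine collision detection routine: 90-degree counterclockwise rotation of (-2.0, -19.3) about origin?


90° CCW: (x,y) -> (-y, x)
(-2,-19.3) -> (19.3, -2)

(19.3, -2)


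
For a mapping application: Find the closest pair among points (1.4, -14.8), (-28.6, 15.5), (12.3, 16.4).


d(P0,P1) = 42.6391, d(P0,P2) = 33.0492, d(P1,P2) = 40.9099
Closest: P0 and P2

Closest pair: (1.4, -14.8) and (12.3, 16.4), distance = 33.0492


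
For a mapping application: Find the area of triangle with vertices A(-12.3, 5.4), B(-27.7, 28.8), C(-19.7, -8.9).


Area = |x_A(y_B-y_C) + x_B(y_C-y_A) + x_C(y_A-y_B)|/2
= |(-463.71) + 396.11 + 460.98|/2
= 393.38/2 = 196.69

196.69


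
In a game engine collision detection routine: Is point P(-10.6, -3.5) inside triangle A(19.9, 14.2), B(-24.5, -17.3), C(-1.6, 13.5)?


Cross products: AB x AP = -174.87, BC x BP = -112.1, CA x CP = -359.2
All same sign? yes

Yes, inside


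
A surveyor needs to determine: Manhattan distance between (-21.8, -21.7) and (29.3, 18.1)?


|(-21.8)-29.3| + |(-21.7)-18.1| = 51.1 + 39.8 = 90.9

90.9


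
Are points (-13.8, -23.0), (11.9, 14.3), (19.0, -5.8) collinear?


Cross product: (11.9-(-13.8))*((-5.8)-(-23)) - (14.3-(-23))*(19-(-13.8))
= -781.4

No, not collinear


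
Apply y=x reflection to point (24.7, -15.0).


Reflection over y=x: (x,y) -> (y,x)
(24.7, -15) -> (-15, 24.7)

(-15, 24.7)


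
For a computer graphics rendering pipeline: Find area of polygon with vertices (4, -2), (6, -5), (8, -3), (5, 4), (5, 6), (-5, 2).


Shoelace sum: (4*(-5) - 6*(-2)) + (6*(-3) - 8*(-5)) + (8*4 - 5*(-3)) + (5*6 - 5*4) + (5*2 - (-5)*6) + ((-5)*(-2) - 4*2)
= 113
Area = |113|/2 = 56.5

56.5


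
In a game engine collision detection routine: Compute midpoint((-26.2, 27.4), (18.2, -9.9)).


M = (((-26.2)+18.2)/2, (27.4+(-9.9))/2)
= (-4, 8.75)

(-4, 8.75)


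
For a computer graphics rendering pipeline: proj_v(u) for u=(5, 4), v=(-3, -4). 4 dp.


u.v = -31, |v| = sqrt(25) = 5
Scalar projection = u.v / |v| = -31 / sqrt(25) = -6.2

-6.2


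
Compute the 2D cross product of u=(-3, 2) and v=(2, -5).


u x v = u_x*v_y - u_y*v_x = (-3)*(-5) - 2*2
= 15 - 4 = 11

11


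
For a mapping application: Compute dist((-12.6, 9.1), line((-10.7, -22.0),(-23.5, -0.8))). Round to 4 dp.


|cross product| = 357.8
|line direction| = sqrt(613.28) = 24.7645
Distance = 357.8/sqrt(613.28) = 14.4481

14.4481


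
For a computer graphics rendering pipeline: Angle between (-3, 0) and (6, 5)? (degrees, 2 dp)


u.v = -18, |u| = sqrt(9) = 3, |v| = sqrt(61) = 7.8102
cos(theta) = u.v/(|u||v|) = -18/sqrt(549) = -0.768221
theta = acos(-0.768221) = 140.19 degrees

140.19 degrees


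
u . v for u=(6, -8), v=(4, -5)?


u . v = u_x*v_x + u_y*v_y = 6*4 + (-8)*(-5)
= 24 + 40 = 64

64


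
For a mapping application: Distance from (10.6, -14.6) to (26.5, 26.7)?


dx=15.9, dy=41.3
d^2 = 15.9^2 + 41.3^2 = 1958.5
d = sqrt(1958.5) = 44.2549

44.2549


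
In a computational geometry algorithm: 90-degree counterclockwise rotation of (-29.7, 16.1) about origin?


90° CCW: (x,y) -> (-y, x)
(-29.7,16.1) -> (-16.1, -29.7)

(-16.1, -29.7)


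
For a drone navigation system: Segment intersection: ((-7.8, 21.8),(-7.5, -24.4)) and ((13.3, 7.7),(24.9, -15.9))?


Cross products: d1=-334.4, d2=-863.24, d3=970.59, d4=1499.43
d1*d2 < 0 and d3*d4 < 0? no

No, they don't intersect


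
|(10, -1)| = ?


|u| = sqrt(10^2 + (-1)^2) = sqrt(101) = 10.0499

10.0499


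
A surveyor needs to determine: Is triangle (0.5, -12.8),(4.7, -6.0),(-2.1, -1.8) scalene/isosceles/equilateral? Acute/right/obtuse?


Side lengths squared: AB^2=63.88, BC^2=63.88, CA^2=127.76
Sorted: [63.88, 63.88, 127.76]
By sides: Isosceles, By angles: Right

Isosceles, Right


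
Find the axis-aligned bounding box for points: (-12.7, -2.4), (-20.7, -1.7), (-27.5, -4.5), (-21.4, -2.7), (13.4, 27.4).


x range: [-27.5, 13.4]
y range: [-4.5, 27.4]
Bounding box: (-27.5,-4.5) to (13.4,27.4)

(-27.5,-4.5) to (13.4,27.4)


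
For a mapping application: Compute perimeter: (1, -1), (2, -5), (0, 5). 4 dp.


Sides: (1, -1)->(2, -5): sqrt(17) = 4.123106, (2, -5)->(0, 5): sqrt(104) = 10.198039, (0, 5)->(1, -1): sqrt(37) = 6.082763
Sum = 20.403908
Perimeter = 20.4039

20.4039


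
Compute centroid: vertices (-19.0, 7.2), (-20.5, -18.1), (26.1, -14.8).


Centroid = ((x_A+x_B+x_C)/3, (y_A+y_B+y_C)/3)
= (((-19)+(-20.5)+26.1)/3, (7.2+(-18.1)+(-14.8))/3)
= (-4.4667, -8.5667)

(-4.4667, -8.5667)


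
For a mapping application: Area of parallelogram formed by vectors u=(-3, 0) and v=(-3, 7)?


|u x v| = |(-3)*7 - 0*(-3)|
= |(-21) - 0| = 21

21


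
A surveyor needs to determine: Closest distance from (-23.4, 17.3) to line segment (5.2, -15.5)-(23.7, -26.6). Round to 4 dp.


Project P onto AB: t = 0 (clamped to [0,1])
Closest point on segment: (5.2, -15.5)
Distance: 43.5178

43.5178


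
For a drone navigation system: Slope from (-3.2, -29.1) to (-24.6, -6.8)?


slope = (y2-y1)/(x2-x1) = ((-6.8)-(-29.1))/((-24.6)-(-3.2)) = 22.3/(-21.4) = -1.0421

-1.0421


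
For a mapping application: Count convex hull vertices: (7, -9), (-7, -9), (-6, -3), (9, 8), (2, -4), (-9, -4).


Convex hull vertices (CCW): (-9, -4), (-7, -9), (7, -9), (9, 8)
Count = 4

4


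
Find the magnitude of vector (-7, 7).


|u| = sqrt((-7)^2 + 7^2) = sqrt(98) = 9.8995

9.8995


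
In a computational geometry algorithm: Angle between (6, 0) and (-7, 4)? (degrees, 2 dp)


u.v = -42, |u| = sqrt(36) = 6, |v| = sqrt(65) = 8.0623
cos(theta) = u.v/(|u||v|) = -42/sqrt(2340) = -0.868243
theta = acos(-0.868243) = 150.26 degrees

150.26 degrees


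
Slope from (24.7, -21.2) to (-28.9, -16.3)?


slope = (y2-y1)/(x2-x1) = ((-16.3)-(-21.2))/((-28.9)-24.7) = 4.9/(-53.6) = -0.0914

-0.0914


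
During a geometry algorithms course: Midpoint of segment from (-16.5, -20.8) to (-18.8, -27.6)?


M = (((-16.5)+(-18.8))/2, ((-20.8)+(-27.6))/2)
= (-17.65, -24.2)

(-17.65, -24.2)


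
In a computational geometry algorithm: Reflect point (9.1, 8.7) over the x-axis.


Reflection over x-axis: (x,y) -> (x,-y)
(9.1, 8.7) -> (9.1, -8.7)

(9.1, -8.7)


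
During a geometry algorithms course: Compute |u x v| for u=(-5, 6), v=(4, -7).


|u x v| = |(-5)*(-7) - 6*4|
= |35 - 24| = 11

11


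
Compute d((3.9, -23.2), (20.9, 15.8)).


dx=17, dy=39
d^2 = 17^2 + 39^2 = 1810
d = sqrt(1810) = 42.5441

42.5441


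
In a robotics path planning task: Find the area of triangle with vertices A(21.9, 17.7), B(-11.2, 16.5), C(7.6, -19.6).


Area = |x_A(y_B-y_C) + x_B(y_C-y_A) + x_C(y_A-y_B)|/2
= |790.59 + 417.76 + 9.12|/2
= 1217.47/2 = 608.735

608.735


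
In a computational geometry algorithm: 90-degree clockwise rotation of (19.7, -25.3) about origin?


90° CW: (x,y) -> (y, -x)
(19.7,-25.3) -> (-25.3, -19.7)

(-25.3, -19.7)


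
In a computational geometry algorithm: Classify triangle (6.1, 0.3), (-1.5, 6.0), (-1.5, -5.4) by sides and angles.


Side lengths squared: AB^2=90.25, BC^2=129.96, CA^2=90.25
Sorted: [90.25, 90.25, 129.96]
By sides: Isosceles, By angles: Acute

Isosceles, Acute


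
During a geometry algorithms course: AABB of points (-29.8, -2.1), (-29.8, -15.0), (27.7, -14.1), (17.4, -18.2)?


x range: [-29.8, 27.7]
y range: [-18.2, -2.1]
Bounding box: (-29.8,-18.2) to (27.7,-2.1)

(-29.8,-18.2) to (27.7,-2.1)


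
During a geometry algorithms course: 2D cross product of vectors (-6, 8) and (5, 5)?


u x v = u_x*v_y - u_y*v_x = (-6)*5 - 8*5
= (-30) - 40 = -70

-70


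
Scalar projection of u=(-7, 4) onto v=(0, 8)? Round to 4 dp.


u.v = 32, |v| = sqrt(64) = 8
Scalar projection = u.v / |v| = 32 / sqrt(64) = 4

4


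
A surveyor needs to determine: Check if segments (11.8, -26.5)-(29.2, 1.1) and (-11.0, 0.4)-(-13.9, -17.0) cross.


Cross products: d1=474.73, d2=697.45, d3=1097.34, d4=874.62
d1*d2 < 0 and d3*d4 < 0? no

No, they don't intersect


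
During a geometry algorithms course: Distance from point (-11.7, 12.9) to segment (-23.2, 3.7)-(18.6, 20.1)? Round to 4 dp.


Project P onto AB: t = 0.3133 (clamped to [0,1])
Closest point on segment: (-10.106, 8.8373)
Distance: 4.3642

4.3642


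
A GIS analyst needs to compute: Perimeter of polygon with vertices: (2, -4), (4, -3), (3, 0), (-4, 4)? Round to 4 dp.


Sides: (2, -4)->(4, -3): sqrt(5) = 2.236068, (4, -3)->(3, 0): sqrt(10) = 3.162278, (3, 0)->(-4, 4): sqrt(65) = 8.062258, (-4, 4)->(2, -4): sqrt(100) = 10
Sum = 23.460604
Perimeter = 23.4606

23.4606


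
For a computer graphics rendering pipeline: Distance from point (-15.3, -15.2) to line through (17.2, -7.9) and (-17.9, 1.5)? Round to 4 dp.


|cross product| = 561.73
|line direction| = sqrt(1320.37) = 36.3369
Distance = 561.73/sqrt(1320.37) = 15.4589

15.4589


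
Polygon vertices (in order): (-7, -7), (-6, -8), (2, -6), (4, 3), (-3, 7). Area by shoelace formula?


Shoelace sum: ((-7)*(-8) - (-6)*(-7)) + ((-6)*(-6) - 2*(-8)) + (2*3 - 4*(-6)) + (4*7 - (-3)*3) + ((-3)*(-7) - (-7)*7)
= 203
Area = |203|/2 = 101.5

101.5


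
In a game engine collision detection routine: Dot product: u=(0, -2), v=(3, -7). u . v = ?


u . v = u_x*v_x + u_y*v_y = 0*3 + (-2)*(-7)
= 0 + 14 = 14

14


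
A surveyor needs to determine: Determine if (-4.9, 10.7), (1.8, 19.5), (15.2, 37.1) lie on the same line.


Cross product: (1.8-(-4.9))*(37.1-10.7) - (19.5-10.7)*(15.2-(-4.9))
= 0

Yes, collinear


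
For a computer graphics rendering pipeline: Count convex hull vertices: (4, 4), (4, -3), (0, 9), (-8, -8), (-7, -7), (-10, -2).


Convex hull vertices (CCW): (-10, -2), (-8, -8), (4, -3), (4, 4), (0, 9)
Count = 5

5


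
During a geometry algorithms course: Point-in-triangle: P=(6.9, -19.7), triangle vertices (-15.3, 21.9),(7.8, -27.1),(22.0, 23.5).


Cross products: AB x AP = 126.84, BC x BP = 150.62, CA x CP = 1587.2
All same sign? yes

Yes, inside


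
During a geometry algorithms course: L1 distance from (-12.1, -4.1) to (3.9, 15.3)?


|(-12.1)-3.9| + |(-4.1)-15.3| = 16 + 19.4 = 35.4

35.4


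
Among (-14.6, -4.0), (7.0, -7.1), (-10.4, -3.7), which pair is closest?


d(P0,P1) = 21.8213, d(P0,P2) = 4.2107, d(P1,P2) = 17.7291
Closest: P0 and P2

Closest pair: (-14.6, -4.0) and (-10.4, -3.7), distance = 4.2107


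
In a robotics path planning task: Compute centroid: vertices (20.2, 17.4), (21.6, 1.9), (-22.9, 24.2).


Centroid = ((x_A+x_B+x_C)/3, (y_A+y_B+y_C)/3)
= ((20.2+21.6+(-22.9))/3, (17.4+1.9+24.2)/3)
= (6.3, 14.5)

(6.3, 14.5)


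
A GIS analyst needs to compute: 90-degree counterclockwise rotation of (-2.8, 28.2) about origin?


90° CCW: (x,y) -> (-y, x)
(-2.8,28.2) -> (-28.2, -2.8)

(-28.2, -2.8)


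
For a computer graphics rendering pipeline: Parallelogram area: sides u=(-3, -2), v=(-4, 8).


|u x v| = |(-3)*8 - (-2)*(-4)|
= |(-24) - 8| = 32

32


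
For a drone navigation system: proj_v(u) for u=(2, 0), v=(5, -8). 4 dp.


u.v = 10, |v| = sqrt(89) = 9.434
Scalar projection = u.v / |v| = 10 / sqrt(89) = 1.06

1.06


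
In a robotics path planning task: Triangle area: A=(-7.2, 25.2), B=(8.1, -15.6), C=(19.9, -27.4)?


Area = |x_A(y_B-y_C) + x_B(y_C-y_A) + x_C(y_A-y_B)|/2
= |(-84.96) + (-426.06) + 811.92|/2
= 300.9/2 = 150.45

150.45


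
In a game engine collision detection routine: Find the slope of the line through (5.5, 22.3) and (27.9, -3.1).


slope = (y2-y1)/(x2-x1) = ((-3.1)-22.3)/(27.9-5.5) = (-25.4)/22.4 = -1.1339

-1.1339


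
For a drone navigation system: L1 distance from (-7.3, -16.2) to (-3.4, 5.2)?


|(-7.3)-(-3.4)| + |(-16.2)-5.2| = 3.9 + 21.4 = 25.3

25.3


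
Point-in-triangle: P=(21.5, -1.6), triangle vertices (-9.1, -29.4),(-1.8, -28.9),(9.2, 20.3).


Cross products: AB x AP = 187.64, BC x BP = -846.06, CA x CP = 1012.08
All same sign? no

No, outside


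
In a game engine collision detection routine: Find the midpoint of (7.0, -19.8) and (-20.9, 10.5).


M = ((7+(-20.9))/2, ((-19.8)+10.5)/2)
= (-6.95, -4.65)

(-6.95, -4.65)


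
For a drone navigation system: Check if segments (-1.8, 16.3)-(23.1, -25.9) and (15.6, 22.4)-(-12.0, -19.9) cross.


Cross products: d1=-567.66, d2=1650.33, d3=886.17, d4=-1331.82
d1*d2 < 0 and d3*d4 < 0? yes

Yes, they intersect


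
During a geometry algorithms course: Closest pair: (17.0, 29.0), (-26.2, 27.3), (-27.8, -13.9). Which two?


d(P0,P1) = 43.2334, d(P0,P2) = 62.0278, d(P1,P2) = 41.2311
Closest: P1 and P2

Closest pair: (-26.2, 27.3) and (-27.8, -13.9), distance = 41.2311


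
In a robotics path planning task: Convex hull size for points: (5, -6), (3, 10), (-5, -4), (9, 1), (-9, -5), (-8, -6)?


Convex hull vertices (CCW): (-9, -5), (-8, -6), (5, -6), (9, 1), (3, 10)
Count = 5

5


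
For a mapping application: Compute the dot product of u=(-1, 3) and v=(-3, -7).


u . v = u_x*v_x + u_y*v_y = (-1)*(-3) + 3*(-7)
= 3 + (-21) = -18

-18


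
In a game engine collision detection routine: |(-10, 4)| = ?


|u| = sqrt((-10)^2 + 4^2) = sqrt(116) = 10.7703

10.7703


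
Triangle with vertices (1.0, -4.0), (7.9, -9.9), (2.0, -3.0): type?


Side lengths squared: AB^2=82.42, BC^2=82.42, CA^2=2
Sorted: [2, 82.42, 82.42]
By sides: Isosceles, By angles: Acute

Isosceles, Acute


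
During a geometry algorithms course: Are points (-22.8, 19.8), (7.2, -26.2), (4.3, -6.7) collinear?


Cross product: (7.2-(-22.8))*((-6.7)-19.8) - ((-26.2)-19.8)*(4.3-(-22.8))
= 451.6

No, not collinear


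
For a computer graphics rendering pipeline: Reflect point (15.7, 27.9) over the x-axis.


Reflection over x-axis: (x,y) -> (x,-y)
(15.7, 27.9) -> (15.7, -27.9)

(15.7, -27.9)


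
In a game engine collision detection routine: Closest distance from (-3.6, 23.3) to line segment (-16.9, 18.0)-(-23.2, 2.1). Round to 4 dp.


Project P onto AB: t = 0 (clamped to [0,1])
Closest point on segment: (-16.9, 18)
Distance: 14.3171

14.3171


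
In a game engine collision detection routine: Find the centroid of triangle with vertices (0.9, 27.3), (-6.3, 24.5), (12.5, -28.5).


Centroid = ((x_A+x_B+x_C)/3, (y_A+y_B+y_C)/3)
= ((0.9+(-6.3)+12.5)/3, (27.3+24.5+(-28.5))/3)
= (2.3667, 7.7667)

(2.3667, 7.7667)


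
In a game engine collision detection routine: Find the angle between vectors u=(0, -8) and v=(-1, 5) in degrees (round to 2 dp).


u.v = -40, |u| = sqrt(64) = 8, |v| = sqrt(26) = 5.099
cos(theta) = u.v/(|u||v|) = -40/sqrt(1664) = -0.980581
theta = acos(-0.980581) = 168.69 degrees

168.69 degrees


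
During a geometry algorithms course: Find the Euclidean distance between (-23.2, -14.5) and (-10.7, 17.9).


dx=12.5, dy=32.4
d^2 = 12.5^2 + 32.4^2 = 1206.01
d = sqrt(1206.01) = 34.7277

34.7277


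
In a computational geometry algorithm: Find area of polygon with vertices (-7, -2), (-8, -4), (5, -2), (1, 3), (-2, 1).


Shoelace sum: ((-7)*(-4) - (-8)*(-2)) + ((-8)*(-2) - 5*(-4)) + (5*3 - 1*(-2)) + (1*1 - (-2)*3) + ((-2)*(-2) - (-7)*1)
= 83
Area = |83|/2 = 41.5

41.5


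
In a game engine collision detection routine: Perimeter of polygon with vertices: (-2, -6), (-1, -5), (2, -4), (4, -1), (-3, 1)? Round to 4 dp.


Sides: (-2, -6)->(-1, -5): sqrt(2) = 1.414214, (-1, -5)->(2, -4): sqrt(10) = 3.162278, (2, -4)->(4, -1): sqrt(13) = 3.605551, (4, -1)->(-3, 1): sqrt(53) = 7.28011, (-3, 1)->(-2, -6): sqrt(50) = 7.071068
Sum = 22.533221
Perimeter = 22.5332

22.5332


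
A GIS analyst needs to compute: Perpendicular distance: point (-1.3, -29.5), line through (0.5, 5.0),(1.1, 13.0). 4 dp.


|cross product| = 6.3
|line direction| = sqrt(64.36) = 8.0225
Distance = 6.3/sqrt(64.36) = 0.7853

0.7853


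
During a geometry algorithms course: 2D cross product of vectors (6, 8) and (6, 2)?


u x v = u_x*v_y - u_y*v_x = 6*2 - 8*6
= 12 - 48 = -36

-36


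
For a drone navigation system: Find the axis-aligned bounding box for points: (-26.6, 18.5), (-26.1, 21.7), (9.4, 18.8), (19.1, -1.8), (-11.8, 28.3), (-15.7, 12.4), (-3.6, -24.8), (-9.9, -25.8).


x range: [-26.6, 19.1]
y range: [-25.8, 28.3]
Bounding box: (-26.6,-25.8) to (19.1,28.3)

(-26.6,-25.8) to (19.1,28.3)


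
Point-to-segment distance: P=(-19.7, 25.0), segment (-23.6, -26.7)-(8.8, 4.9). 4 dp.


Project P onto AB: t = 0.8593 (clamped to [0,1])
Closest point on segment: (4.2407, 0.4532)
Distance: 34.2885

34.2885
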